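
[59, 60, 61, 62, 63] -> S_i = 59 + 1*i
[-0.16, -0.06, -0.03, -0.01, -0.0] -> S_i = -0.16*0.40^i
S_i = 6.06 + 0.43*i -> [6.06, 6.49, 6.92, 7.35, 7.78]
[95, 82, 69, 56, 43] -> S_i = 95 + -13*i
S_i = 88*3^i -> [88, 264, 792, 2376, 7128]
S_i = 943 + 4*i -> [943, 947, 951, 955, 959]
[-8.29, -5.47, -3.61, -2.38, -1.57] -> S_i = -8.29*0.66^i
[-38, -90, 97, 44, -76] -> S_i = Random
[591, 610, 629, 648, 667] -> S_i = 591 + 19*i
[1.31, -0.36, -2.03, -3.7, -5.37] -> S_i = 1.31 + -1.67*i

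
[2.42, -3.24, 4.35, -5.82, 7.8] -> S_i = 2.42*(-1.34)^i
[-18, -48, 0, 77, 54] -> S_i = Random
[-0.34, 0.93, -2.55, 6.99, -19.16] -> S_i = -0.34*(-2.74)^i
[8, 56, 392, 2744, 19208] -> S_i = 8*7^i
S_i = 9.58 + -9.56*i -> [9.58, 0.02, -9.54, -19.1, -28.66]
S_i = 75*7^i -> [75, 525, 3675, 25725, 180075]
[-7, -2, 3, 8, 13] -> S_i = -7 + 5*i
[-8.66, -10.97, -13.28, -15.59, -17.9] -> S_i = -8.66 + -2.31*i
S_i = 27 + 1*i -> [27, 28, 29, 30, 31]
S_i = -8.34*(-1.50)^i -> [-8.34, 12.51, -18.76, 28.15, -42.22]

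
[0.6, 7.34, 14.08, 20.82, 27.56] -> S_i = 0.60 + 6.74*i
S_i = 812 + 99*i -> [812, 911, 1010, 1109, 1208]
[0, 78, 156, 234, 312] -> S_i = 0 + 78*i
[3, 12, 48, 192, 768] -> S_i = 3*4^i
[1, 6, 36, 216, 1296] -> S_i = 1*6^i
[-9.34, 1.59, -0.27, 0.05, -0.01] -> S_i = -9.34*(-0.17)^i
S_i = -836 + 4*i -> [-836, -832, -828, -824, -820]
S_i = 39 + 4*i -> [39, 43, 47, 51, 55]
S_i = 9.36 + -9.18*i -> [9.36, 0.18, -9.0, -18.18, -27.36]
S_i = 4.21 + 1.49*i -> [4.21, 5.7, 7.19, 8.68, 10.17]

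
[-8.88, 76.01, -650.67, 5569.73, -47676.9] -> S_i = -8.88*(-8.56)^i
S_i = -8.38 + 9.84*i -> [-8.38, 1.46, 11.3, 21.14, 30.98]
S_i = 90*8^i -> [90, 720, 5760, 46080, 368640]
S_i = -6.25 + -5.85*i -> [-6.25, -12.1, -17.95, -23.8, -29.65]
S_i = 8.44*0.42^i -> [8.44, 3.54, 1.49, 0.63, 0.26]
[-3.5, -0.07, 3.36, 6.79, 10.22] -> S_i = -3.50 + 3.43*i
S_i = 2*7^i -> [2, 14, 98, 686, 4802]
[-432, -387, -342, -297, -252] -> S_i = -432 + 45*i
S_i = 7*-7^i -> [7, -49, 343, -2401, 16807]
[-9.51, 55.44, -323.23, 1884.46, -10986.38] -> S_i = -9.51*(-5.83)^i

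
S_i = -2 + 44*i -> [-2, 42, 86, 130, 174]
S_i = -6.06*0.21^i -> [-6.06, -1.27, -0.27, -0.06, -0.01]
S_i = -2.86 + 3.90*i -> [-2.86, 1.04, 4.94, 8.84, 12.74]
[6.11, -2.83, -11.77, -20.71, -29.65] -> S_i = 6.11 + -8.94*i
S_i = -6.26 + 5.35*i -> [-6.26, -0.91, 4.44, 9.79, 15.14]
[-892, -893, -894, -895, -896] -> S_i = -892 + -1*i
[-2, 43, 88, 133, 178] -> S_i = -2 + 45*i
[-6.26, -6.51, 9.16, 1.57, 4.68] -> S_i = Random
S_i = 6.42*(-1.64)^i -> [6.42, -10.53, 17.27, -28.32, 46.44]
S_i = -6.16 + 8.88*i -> [-6.16, 2.72, 11.6, 20.48, 29.36]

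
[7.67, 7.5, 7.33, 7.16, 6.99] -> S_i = 7.67 + -0.17*i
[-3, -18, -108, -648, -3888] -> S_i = -3*6^i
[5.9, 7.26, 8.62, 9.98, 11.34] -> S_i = 5.90 + 1.36*i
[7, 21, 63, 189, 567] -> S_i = 7*3^i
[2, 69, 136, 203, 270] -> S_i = 2 + 67*i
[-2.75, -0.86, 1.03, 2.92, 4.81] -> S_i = -2.75 + 1.89*i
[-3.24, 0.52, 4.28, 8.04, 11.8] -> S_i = -3.24 + 3.76*i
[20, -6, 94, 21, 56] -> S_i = Random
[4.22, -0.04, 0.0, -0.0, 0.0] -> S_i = 4.22*(-0.01)^i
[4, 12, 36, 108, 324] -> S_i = 4*3^i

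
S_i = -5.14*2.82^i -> [-5.14, -14.49, -40.88, -115.27, -325.06]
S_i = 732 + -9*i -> [732, 723, 714, 705, 696]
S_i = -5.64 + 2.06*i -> [-5.64, -3.58, -1.52, 0.54, 2.6]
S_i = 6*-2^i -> [6, -12, 24, -48, 96]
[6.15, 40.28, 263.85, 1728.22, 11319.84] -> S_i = 6.15*6.55^i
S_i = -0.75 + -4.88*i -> [-0.75, -5.63, -10.51, -15.39, -20.27]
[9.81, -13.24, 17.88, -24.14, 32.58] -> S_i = 9.81*(-1.35)^i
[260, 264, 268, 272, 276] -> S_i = 260 + 4*i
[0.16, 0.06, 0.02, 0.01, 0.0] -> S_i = 0.16*0.38^i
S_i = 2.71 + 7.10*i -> [2.71, 9.81, 16.91, 24.01, 31.11]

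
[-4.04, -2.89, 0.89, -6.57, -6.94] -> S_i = Random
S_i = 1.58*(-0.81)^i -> [1.58, -1.28, 1.04, -0.84, 0.68]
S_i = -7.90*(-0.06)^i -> [-7.9, 0.47, -0.03, 0.0, -0.0]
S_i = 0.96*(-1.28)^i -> [0.96, -1.23, 1.57, -2.01, 2.58]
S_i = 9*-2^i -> [9, -18, 36, -72, 144]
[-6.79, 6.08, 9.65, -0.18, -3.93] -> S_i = Random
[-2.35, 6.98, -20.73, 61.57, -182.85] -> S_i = -2.35*(-2.97)^i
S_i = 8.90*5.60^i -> [8.9, 49.84, 279.1, 1562.98, 8752.7]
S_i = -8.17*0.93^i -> [-8.17, -7.6, -7.07, -6.57, -6.11]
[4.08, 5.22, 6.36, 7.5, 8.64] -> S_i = 4.08 + 1.14*i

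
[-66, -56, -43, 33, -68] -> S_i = Random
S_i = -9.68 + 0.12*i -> [-9.68, -9.56, -9.44, -9.32, -9.2]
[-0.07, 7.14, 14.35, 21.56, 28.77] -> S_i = -0.07 + 7.21*i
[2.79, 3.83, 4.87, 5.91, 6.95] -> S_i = 2.79 + 1.04*i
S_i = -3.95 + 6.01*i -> [-3.95, 2.06, 8.07, 14.08, 20.09]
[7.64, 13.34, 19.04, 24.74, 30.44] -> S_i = 7.64 + 5.70*i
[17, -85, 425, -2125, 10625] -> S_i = 17*-5^i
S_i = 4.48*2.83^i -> [4.48, 12.68, 35.88, 101.54, 287.36]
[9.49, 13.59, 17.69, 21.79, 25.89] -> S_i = 9.49 + 4.10*i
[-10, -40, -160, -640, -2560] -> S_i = -10*4^i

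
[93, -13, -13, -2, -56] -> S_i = Random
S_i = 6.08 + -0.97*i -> [6.08, 5.11, 4.14, 3.17, 2.2]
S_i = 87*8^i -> [87, 696, 5568, 44544, 356352]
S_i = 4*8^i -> [4, 32, 256, 2048, 16384]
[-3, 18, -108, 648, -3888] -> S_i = -3*-6^i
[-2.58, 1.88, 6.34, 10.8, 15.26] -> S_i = -2.58 + 4.46*i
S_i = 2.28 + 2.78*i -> [2.28, 5.06, 7.84, 10.62, 13.4]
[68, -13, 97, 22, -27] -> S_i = Random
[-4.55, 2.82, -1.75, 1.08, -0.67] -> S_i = -4.55*(-0.62)^i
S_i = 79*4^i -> [79, 316, 1264, 5056, 20224]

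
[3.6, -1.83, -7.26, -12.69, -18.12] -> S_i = 3.60 + -5.43*i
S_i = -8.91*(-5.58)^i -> [-8.91, 49.72, -277.43, 1548.03, -8638.03]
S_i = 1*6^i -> [1, 6, 36, 216, 1296]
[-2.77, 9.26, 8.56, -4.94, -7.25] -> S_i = Random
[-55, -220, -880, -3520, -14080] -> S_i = -55*4^i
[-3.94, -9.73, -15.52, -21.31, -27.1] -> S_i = -3.94 + -5.79*i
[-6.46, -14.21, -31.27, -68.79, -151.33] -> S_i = -6.46*2.20^i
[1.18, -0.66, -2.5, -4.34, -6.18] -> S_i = 1.18 + -1.84*i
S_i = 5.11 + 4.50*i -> [5.11, 9.61, 14.11, 18.61, 23.11]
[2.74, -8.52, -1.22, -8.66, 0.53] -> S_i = Random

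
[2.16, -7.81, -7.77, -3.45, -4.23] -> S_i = Random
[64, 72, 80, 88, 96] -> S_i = 64 + 8*i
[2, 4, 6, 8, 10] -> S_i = 2 + 2*i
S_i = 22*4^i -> [22, 88, 352, 1408, 5632]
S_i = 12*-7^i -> [12, -84, 588, -4116, 28812]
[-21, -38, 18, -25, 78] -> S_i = Random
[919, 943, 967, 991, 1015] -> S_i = 919 + 24*i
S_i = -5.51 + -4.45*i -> [-5.51, -9.96, -14.41, -18.86, -23.31]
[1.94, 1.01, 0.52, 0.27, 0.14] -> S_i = 1.94*0.52^i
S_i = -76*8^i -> [-76, -608, -4864, -38912, -311296]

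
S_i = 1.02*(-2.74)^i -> [1.02, -2.79, 7.66, -20.98, 57.49]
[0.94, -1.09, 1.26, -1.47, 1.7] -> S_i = 0.94*(-1.16)^i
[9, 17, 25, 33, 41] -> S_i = 9 + 8*i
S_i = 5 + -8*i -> [5, -3, -11, -19, -27]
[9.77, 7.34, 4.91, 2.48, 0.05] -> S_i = 9.77 + -2.43*i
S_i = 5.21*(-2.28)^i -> [5.21, -11.88, 27.08, -61.75, 140.79]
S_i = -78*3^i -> [-78, -234, -702, -2106, -6318]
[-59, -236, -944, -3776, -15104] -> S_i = -59*4^i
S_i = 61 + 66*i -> [61, 127, 193, 259, 325]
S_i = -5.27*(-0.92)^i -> [-5.27, 4.85, -4.46, 4.1, -3.78]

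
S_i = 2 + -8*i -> [2, -6, -14, -22, -30]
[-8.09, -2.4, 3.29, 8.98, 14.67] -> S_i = -8.09 + 5.69*i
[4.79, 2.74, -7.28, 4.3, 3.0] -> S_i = Random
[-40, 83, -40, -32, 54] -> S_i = Random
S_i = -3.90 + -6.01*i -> [-3.9, -9.91, -15.92, -21.93, -27.94]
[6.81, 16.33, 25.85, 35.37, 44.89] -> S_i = 6.81 + 9.52*i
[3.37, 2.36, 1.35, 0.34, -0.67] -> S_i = 3.37 + -1.01*i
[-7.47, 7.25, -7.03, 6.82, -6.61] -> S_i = -7.47*(-0.97)^i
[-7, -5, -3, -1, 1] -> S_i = -7 + 2*i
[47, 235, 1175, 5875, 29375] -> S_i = 47*5^i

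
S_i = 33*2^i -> [33, 66, 132, 264, 528]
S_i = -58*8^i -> [-58, -464, -3712, -29696, -237568]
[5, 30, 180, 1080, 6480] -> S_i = 5*6^i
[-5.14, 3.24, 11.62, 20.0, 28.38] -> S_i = -5.14 + 8.38*i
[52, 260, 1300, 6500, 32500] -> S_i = 52*5^i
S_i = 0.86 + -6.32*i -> [0.86, -5.46, -11.78, -18.1, -24.42]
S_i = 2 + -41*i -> [2, -39, -80, -121, -162]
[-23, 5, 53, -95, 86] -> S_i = Random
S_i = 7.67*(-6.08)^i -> [7.67, -46.63, 283.53, -1723.88, 10481.17]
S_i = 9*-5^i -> [9, -45, 225, -1125, 5625]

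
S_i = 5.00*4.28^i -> [5.0, 21.4, 91.59, 392.01, 1677.82]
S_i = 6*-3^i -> [6, -18, 54, -162, 486]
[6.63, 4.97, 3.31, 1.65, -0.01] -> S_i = 6.63 + -1.66*i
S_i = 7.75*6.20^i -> [7.75, 48.05, 297.91, 1847.04, 11451.66]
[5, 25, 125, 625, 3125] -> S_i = 5*5^i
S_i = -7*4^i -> [-7, -28, -112, -448, -1792]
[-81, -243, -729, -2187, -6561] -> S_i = -81*3^i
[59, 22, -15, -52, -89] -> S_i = 59 + -37*i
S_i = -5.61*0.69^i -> [-5.61, -3.87, -2.67, -1.84, -1.27]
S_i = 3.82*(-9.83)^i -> [3.82, -37.55, 369.12, -3628.47, 35667.89]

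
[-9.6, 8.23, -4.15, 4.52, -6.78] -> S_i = Random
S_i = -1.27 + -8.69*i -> [-1.27, -9.96, -18.65, -27.34, -36.03]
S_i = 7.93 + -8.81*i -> [7.93, -0.88, -9.69, -18.5, -27.31]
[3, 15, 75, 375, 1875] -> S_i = 3*5^i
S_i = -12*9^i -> [-12, -108, -972, -8748, -78732]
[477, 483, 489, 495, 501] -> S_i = 477 + 6*i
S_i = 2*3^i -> [2, 6, 18, 54, 162]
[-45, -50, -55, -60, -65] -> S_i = -45 + -5*i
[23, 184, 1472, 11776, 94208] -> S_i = 23*8^i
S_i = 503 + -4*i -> [503, 499, 495, 491, 487]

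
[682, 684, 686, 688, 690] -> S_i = 682 + 2*i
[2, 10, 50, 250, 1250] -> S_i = 2*5^i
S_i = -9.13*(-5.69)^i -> [-9.13, 51.95, -295.59, 1681.93, -9570.17]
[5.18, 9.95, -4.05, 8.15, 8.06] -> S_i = Random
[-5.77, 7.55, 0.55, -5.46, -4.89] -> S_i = Random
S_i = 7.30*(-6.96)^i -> [7.3, -50.81, 353.62, -2461.22, 17130.1]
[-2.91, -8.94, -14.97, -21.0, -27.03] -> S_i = -2.91 + -6.03*i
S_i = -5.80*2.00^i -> [-5.8, -11.6, -23.2, -46.4, -92.8]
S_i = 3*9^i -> [3, 27, 243, 2187, 19683]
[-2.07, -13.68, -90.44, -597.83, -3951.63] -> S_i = -2.07*6.61^i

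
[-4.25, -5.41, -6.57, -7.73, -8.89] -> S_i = -4.25 + -1.16*i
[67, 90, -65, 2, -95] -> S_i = Random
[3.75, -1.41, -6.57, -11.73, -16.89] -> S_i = 3.75 + -5.16*i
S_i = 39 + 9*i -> [39, 48, 57, 66, 75]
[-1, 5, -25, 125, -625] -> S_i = -1*-5^i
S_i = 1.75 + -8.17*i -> [1.75, -6.42, -14.59, -22.76, -30.93]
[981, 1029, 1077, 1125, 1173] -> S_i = 981 + 48*i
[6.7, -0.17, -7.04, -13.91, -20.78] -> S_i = 6.70 + -6.87*i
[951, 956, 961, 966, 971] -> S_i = 951 + 5*i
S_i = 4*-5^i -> [4, -20, 100, -500, 2500]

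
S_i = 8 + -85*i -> [8, -77, -162, -247, -332]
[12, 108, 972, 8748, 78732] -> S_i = 12*9^i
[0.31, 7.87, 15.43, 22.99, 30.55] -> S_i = 0.31 + 7.56*i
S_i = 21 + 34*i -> [21, 55, 89, 123, 157]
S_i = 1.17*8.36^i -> [1.17, 9.78, 81.77, 683.6, 5714.93]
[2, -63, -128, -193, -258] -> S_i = 2 + -65*i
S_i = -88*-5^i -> [-88, 440, -2200, 11000, -55000]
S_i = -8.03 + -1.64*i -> [-8.03, -9.67, -11.31, -12.95, -14.59]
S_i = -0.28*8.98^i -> [-0.28, -2.51, -22.58, -202.76, -1820.8]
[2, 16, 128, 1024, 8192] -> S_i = 2*8^i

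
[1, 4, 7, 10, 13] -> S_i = 1 + 3*i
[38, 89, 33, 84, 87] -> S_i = Random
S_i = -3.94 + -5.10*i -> [-3.94, -9.04, -14.14, -19.24, -24.34]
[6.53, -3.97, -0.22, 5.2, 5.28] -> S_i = Random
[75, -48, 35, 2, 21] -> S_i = Random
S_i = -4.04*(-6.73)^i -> [-4.04, 27.19, -182.98, 1231.48, -8287.85]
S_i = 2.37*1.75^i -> [2.37, 4.15, 7.26, 12.7, 22.23]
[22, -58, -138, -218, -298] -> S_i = 22 + -80*i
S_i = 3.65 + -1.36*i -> [3.65, 2.29, 0.93, -0.43, -1.79]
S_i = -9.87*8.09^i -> [-9.87, -79.85, -645.97, -5225.92, -42277.69]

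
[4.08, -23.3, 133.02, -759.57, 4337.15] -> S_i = 4.08*(-5.71)^i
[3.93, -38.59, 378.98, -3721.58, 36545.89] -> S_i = 3.93*(-9.82)^i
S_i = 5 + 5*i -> [5, 10, 15, 20, 25]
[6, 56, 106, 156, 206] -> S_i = 6 + 50*i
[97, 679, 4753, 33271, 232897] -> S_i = 97*7^i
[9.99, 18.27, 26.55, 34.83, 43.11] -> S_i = 9.99 + 8.28*i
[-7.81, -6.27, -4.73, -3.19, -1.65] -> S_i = -7.81 + 1.54*i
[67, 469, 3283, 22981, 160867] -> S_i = 67*7^i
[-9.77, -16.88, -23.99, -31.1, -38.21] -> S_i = -9.77 + -7.11*i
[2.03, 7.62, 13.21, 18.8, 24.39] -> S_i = 2.03 + 5.59*i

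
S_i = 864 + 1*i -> [864, 865, 866, 867, 868]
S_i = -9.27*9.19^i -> [-9.27, -85.19, -782.91, -7194.92, -66121.36]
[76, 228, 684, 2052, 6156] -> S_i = 76*3^i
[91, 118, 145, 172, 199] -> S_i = 91 + 27*i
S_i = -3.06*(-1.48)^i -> [-3.06, 4.53, -6.7, 9.92, -14.68]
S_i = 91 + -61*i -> [91, 30, -31, -92, -153]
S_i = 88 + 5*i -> [88, 93, 98, 103, 108]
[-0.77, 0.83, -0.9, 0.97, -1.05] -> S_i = -0.77*(-1.08)^i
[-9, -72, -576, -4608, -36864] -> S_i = -9*8^i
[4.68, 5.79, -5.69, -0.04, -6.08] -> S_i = Random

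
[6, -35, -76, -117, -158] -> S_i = 6 + -41*i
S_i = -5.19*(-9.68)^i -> [-5.19, 50.24, -486.32, 4707.53, -45568.93]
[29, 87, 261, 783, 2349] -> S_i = 29*3^i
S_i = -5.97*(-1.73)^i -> [-5.97, 10.33, -17.87, 30.91, -53.48]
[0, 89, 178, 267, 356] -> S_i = 0 + 89*i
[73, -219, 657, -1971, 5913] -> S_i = 73*-3^i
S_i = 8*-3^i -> [8, -24, 72, -216, 648]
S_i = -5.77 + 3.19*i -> [-5.77, -2.58, 0.61, 3.8, 6.99]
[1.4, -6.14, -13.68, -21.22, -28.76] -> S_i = 1.40 + -7.54*i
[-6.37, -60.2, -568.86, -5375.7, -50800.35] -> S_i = -6.37*9.45^i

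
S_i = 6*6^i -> [6, 36, 216, 1296, 7776]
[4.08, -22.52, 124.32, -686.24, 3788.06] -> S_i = 4.08*(-5.52)^i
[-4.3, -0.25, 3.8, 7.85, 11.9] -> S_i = -4.30 + 4.05*i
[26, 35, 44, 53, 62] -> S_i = 26 + 9*i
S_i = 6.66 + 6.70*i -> [6.66, 13.36, 20.06, 26.76, 33.46]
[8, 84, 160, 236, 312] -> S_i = 8 + 76*i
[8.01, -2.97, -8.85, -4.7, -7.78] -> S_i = Random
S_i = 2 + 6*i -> [2, 8, 14, 20, 26]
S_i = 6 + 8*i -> [6, 14, 22, 30, 38]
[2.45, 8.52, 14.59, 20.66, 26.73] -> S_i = 2.45 + 6.07*i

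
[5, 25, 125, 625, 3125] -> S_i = 5*5^i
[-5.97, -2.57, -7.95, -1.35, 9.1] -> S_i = Random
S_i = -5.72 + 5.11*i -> [-5.72, -0.61, 4.5, 9.61, 14.72]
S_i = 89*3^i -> [89, 267, 801, 2403, 7209]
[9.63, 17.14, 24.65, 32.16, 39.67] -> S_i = 9.63 + 7.51*i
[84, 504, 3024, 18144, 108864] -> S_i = 84*6^i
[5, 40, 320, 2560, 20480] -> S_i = 5*8^i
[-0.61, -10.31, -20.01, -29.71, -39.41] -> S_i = -0.61 + -9.70*i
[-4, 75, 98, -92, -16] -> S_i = Random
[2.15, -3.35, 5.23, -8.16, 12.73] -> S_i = 2.15*(-1.56)^i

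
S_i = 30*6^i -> [30, 180, 1080, 6480, 38880]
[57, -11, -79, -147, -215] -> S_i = 57 + -68*i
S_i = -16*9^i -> [-16, -144, -1296, -11664, -104976]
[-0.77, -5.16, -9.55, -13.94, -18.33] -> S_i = -0.77 + -4.39*i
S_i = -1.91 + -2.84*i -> [-1.91, -4.75, -7.59, -10.43, -13.27]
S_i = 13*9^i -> [13, 117, 1053, 9477, 85293]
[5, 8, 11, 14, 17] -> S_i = 5 + 3*i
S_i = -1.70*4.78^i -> [-1.7, -8.13, -38.84, -185.67, -887.48]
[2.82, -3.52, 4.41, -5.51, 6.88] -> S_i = 2.82*(-1.25)^i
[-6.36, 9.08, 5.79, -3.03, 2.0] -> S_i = Random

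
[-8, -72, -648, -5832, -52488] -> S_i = -8*9^i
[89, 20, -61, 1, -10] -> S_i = Random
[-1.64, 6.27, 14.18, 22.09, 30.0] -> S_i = -1.64 + 7.91*i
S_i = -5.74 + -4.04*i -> [-5.74, -9.78, -13.82, -17.86, -21.9]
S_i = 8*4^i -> [8, 32, 128, 512, 2048]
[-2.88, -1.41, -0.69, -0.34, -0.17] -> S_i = -2.88*0.49^i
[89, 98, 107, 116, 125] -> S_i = 89 + 9*i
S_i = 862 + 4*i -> [862, 866, 870, 874, 878]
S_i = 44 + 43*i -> [44, 87, 130, 173, 216]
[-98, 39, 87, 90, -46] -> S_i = Random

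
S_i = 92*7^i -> [92, 644, 4508, 31556, 220892]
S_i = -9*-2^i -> [-9, 18, -36, 72, -144]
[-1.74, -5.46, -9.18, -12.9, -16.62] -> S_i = -1.74 + -3.72*i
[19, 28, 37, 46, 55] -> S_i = 19 + 9*i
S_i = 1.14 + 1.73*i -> [1.14, 2.87, 4.6, 6.33, 8.06]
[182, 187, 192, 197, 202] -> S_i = 182 + 5*i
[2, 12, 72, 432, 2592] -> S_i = 2*6^i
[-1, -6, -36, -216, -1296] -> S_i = -1*6^i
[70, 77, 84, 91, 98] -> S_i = 70 + 7*i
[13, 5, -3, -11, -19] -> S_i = 13 + -8*i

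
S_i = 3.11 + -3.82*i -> [3.11, -0.71, -4.53, -8.35, -12.17]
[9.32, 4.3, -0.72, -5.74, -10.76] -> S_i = 9.32 + -5.02*i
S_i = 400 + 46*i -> [400, 446, 492, 538, 584]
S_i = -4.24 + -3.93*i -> [-4.24, -8.17, -12.1, -16.03, -19.96]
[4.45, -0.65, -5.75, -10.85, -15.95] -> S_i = 4.45 + -5.10*i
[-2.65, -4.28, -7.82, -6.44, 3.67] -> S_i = Random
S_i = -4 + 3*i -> [-4, -1, 2, 5, 8]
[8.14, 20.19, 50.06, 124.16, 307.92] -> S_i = 8.14*2.48^i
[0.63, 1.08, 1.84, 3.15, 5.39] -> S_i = 0.63*1.71^i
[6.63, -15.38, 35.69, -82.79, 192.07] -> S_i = 6.63*(-2.32)^i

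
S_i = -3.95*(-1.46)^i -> [-3.95, 5.77, -8.42, 12.29, -17.95]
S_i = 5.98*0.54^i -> [5.98, 3.23, 1.74, 0.94, 0.51]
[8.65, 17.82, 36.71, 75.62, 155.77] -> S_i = 8.65*2.06^i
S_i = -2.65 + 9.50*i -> [-2.65, 6.85, 16.35, 25.85, 35.35]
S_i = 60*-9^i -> [60, -540, 4860, -43740, 393660]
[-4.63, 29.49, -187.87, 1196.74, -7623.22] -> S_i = -4.63*(-6.37)^i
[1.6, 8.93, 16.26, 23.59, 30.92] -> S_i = 1.60 + 7.33*i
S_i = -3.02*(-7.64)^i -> [-3.02, 23.07, -176.28, 1346.75, -10289.17]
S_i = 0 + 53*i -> [0, 53, 106, 159, 212]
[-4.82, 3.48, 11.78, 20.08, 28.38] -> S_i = -4.82 + 8.30*i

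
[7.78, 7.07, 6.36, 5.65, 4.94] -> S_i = 7.78 + -0.71*i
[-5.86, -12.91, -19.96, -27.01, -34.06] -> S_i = -5.86 + -7.05*i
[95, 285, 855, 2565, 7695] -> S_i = 95*3^i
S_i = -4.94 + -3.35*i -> [-4.94, -8.29, -11.64, -14.99, -18.34]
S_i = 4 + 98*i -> [4, 102, 200, 298, 396]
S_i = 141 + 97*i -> [141, 238, 335, 432, 529]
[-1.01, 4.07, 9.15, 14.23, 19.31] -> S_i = -1.01 + 5.08*i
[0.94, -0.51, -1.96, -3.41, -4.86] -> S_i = 0.94 + -1.45*i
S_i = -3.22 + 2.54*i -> [-3.22, -0.68, 1.86, 4.4, 6.94]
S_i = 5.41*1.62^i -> [5.41, 8.76, 14.2, 23.0, 37.26]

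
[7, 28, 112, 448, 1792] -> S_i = 7*4^i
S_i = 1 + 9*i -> [1, 10, 19, 28, 37]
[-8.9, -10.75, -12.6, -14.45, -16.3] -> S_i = -8.90 + -1.85*i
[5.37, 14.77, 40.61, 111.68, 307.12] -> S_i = 5.37*2.75^i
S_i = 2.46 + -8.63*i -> [2.46, -6.17, -14.8, -23.43, -32.06]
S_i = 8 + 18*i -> [8, 26, 44, 62, 80]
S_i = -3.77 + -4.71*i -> [-3.77, -8.48, -13.19, -17.9, -22.61]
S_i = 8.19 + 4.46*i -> [8.19, 12.65, 17.11, 21.57, 26.03]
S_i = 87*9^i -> [87, 783, 7047, 63423, 570807]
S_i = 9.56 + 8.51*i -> [9.56, 18.07, 26.58, 35.09, 43.6]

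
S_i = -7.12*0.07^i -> [-7.12, -0.5, -0.03, -0.0, -0.0]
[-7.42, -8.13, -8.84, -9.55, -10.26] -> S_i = -7.42 + -0.71*i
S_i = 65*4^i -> [65, 260, 1040, 4160, 16640]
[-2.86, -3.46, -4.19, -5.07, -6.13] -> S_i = -2.86*1.21^i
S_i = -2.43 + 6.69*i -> [-2.43, 4.26, 10.95, 17.64, 24.33]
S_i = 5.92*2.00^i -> [5.92, 11.84, 23.68, 47.36, 94.72]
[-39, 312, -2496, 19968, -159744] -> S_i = -39*-8^i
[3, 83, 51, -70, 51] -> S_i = Random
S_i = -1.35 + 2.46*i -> [-1.35, 1.11, 3.57, 6.03, 8.49]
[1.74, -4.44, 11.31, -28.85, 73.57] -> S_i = 1.74*(-2.55)^i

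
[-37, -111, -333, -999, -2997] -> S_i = -37*3^i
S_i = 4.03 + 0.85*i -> [4.03, 4.88, 5.73, 6.58, 7.43]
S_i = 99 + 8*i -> [99, 107, 115, 123, 131]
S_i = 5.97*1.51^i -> [5.97, 9.01, 13.61, 20.55, 31.04]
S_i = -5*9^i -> [-5, -45, -405, -3645, -32805]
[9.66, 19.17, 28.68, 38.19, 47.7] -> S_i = 9.66 + 9.51*i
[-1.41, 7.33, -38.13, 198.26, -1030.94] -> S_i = -1.41*(-5.20)^i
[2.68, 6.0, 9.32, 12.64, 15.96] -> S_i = 2.68 + 3.32*i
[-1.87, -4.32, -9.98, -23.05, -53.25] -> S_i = -1.87*2.31^i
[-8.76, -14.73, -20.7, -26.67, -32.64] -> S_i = -8.76 + -5.97*i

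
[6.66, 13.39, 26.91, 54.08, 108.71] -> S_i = 6.66*2.01^i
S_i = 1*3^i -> [1, 3, 9, 27, 81]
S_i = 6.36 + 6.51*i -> [6.36, 12.87, 19.38, 25.89, 32.4]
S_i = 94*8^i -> [94, 752, 6016, 48128, 385024]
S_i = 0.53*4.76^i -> [0.53, 2.52, 12.01, 57.16, 272.08]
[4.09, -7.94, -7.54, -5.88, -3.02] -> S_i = Random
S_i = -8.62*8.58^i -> [-8.62, -73.96, -634.57, -5444.64, -46715.01]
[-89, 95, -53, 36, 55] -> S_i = Random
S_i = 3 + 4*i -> [3, 7, 11, 15, 19]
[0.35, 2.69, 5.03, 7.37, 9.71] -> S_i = 0.35 + 2.34*i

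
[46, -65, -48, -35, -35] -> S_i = Random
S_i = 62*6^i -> [62, 372, 2232, 13392, 80352]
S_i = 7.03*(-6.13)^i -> [7.03, -43.09, 264.17, -1619.34, 9926.52]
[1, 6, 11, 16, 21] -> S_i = 1 + 5*i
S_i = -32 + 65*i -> [-32, 33, 98, 163, 228]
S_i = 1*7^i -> [1, 7, 49, 343, 2401]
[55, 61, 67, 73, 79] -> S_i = 55 + 6*i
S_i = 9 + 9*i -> [9, 18, 27, 36, 45]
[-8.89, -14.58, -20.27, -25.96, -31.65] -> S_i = -8.89 + -5.69*i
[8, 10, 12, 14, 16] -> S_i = 8 + 2*i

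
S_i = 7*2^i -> [7, 14, 28, 56, 112]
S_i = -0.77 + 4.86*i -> [-0.77, 4.09, 8.95, 13.81, 18.67]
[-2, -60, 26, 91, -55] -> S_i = Random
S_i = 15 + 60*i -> [15, 75, 135, 195, 255]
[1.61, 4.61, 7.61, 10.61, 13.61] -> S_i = 1.61 + 3.00*i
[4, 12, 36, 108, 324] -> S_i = 4*3^i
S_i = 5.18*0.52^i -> [5.18, 2.69, 1.4, 0.73, 0.38]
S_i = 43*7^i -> [43, 301, 2107, 14749, 103243]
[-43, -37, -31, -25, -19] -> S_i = -43 + 6*i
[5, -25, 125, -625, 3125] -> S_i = 5*-5^i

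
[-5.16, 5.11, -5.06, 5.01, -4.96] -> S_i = -5.16*(-0.99)^i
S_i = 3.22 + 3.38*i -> [3.22, 6.6, 9.98, 13.36, 16.74]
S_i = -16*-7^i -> [-16, 112, -784, 5488, -38416]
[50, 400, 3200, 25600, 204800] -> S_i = 50*8^i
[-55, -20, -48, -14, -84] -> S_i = Random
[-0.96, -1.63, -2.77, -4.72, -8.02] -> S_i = -0.96*1.70^i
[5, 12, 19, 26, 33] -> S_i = 5 + 7*i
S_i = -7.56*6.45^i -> [-7.56, -48.76, -314.51, -2028.62, -13084.61]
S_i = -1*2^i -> [-1, -2, -4, -8, -16]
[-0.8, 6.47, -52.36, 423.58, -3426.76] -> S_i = -0.80*(-8.09)^i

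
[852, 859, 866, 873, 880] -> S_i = 852 + 7*i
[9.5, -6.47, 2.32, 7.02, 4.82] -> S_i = Random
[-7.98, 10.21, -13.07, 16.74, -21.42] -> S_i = -7.98*(-1.28)^i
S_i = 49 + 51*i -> [49, 100, 151, 202, 253]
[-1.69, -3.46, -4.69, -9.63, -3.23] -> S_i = Random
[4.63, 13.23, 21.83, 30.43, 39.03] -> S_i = 4.63 + 8.60*i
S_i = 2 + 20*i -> [2, 22, 42, 62, 82]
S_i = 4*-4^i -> [4, -16, 64, -256, 1024]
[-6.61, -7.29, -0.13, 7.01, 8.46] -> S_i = Random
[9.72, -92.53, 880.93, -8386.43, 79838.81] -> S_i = 9.72*(-9.52)^i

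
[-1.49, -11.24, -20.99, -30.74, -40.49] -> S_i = -1.49 + -9.75*i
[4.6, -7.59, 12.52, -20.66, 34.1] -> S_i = 4.60*(-1.65)^i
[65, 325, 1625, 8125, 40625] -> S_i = 65*5^i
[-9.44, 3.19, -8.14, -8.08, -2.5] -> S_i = Random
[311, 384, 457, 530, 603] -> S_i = 311 + 73*i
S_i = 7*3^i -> [7, 21, 63, 189, 567]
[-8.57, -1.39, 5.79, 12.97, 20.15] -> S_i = -8.57 + 7.18*i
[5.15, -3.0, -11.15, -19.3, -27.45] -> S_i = 5.15 + -8.15*i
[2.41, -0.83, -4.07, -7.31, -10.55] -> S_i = 2.41 + -3.24*i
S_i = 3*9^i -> [3, 27, 243, 2187, 19683]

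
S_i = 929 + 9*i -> [929, 938, 947, 956, 965]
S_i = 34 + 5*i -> [34, 39, 44, 49, 54]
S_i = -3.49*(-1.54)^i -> [-3.49, 5.37, -8.28, 12.75, -19.63]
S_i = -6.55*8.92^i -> [-6.55, -58.43, -521.16, -4648.75, -41466.82]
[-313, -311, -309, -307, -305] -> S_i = -313 + 2*i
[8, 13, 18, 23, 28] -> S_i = 8 + 5*i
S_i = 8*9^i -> [8, 72, 648, 5832, 52488]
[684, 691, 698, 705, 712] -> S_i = 684 + 7*i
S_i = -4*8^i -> [-4, -32, -256, -2048, -16384]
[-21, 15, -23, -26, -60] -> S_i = Random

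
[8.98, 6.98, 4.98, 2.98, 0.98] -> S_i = 8.98 + -2.00*i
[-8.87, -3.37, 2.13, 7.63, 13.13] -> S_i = -8.87 + 5.50*i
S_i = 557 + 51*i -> [557, 608, 659, 710, 761]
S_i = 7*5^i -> [7, 35, 175, 875, 4375]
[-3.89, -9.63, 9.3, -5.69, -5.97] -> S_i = Random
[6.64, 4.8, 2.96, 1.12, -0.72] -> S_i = 6.64 + -1.84*i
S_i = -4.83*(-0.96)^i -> [-4.83, 4.64, -4.45, 4.27, -4.1]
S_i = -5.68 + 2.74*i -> [-5.68, -2.94, -0.2, 2.54, 5.28]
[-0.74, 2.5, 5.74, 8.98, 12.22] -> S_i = -0.74 + 3.24*i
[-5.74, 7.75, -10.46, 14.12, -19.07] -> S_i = -5.74*(-1.35)^i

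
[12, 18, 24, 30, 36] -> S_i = 12 + 6*i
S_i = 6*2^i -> [6, 12, 24, 48, 96]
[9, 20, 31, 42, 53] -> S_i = 9 + 11*i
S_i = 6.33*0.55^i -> [6.33, 3.48, 1.91, 1.05, 0.58]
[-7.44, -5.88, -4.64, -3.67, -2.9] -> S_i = -7.44*0.79^i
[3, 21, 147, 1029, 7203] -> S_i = 3*7^i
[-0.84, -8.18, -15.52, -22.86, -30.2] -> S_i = -0.84 + -7.34*i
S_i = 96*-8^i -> [96, -768, 6144, -49152, 393216]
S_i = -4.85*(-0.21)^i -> [-4.85, 1.02, -0.21, 0.04, -0.01]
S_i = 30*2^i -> [30, 60, 120, 240, 480]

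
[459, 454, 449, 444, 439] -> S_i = 459 + -5*i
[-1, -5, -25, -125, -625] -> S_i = -1*5^i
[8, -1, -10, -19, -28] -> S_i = 8 + -9*i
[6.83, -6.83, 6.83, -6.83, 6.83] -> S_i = 6.83*(-1.00)^i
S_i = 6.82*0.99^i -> [6.82, 6.75, 6.68, 6.62, 6.55]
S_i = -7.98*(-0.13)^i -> [-7.98, 1.04, -0.13, 0.02, -0.0]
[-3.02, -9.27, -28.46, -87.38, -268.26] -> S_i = -3.02*3.07^i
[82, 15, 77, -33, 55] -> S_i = Random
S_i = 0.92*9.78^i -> [0.92, 9.0, 88.0, 860.61, 8416.73]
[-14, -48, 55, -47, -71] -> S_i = Random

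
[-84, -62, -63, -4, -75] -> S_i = Random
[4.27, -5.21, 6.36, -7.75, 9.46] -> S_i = 4.27*(-1.22)^i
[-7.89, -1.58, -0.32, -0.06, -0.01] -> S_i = -7.89*0.20^i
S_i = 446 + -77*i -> [446, 369, 292, 215, 138]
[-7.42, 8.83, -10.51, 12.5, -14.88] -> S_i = -7.42*(-1.19)^i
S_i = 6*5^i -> [6, 30, 150, 750, 3750]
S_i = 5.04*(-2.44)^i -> [5.04, -12.3, 30.01, -73.21, 178.64]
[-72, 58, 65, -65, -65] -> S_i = Random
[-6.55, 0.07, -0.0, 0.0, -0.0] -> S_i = -6.55*(-0.01)^i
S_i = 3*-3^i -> [3, -9, 27, -81, 243]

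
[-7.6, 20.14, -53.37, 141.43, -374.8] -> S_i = -7.60*(-2.65)^i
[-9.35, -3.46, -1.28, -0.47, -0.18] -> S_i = -9.35*0.37^i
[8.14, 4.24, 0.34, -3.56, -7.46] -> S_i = 8.14 + -3.90*i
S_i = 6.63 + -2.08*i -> [6.63, 4.55, 2.47, 0.39, -1.69]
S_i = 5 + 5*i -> [5, 10, 15, 20, 25]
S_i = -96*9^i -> [-96, -864, -7776, -69984, -629856]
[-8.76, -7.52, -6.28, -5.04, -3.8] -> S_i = -8.76 + 1.24*i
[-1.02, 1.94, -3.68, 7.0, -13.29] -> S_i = -1.02*(-1.90)^i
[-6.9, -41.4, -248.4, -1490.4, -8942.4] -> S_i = -6.90*6.00^i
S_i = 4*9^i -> [4, 36, 324, 2916, 26244]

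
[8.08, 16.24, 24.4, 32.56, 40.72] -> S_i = 8.08 + 8.16*i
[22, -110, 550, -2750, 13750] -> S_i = 22*-5^i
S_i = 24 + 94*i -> [24, 118, 212, 306, 400]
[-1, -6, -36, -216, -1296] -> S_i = -1*6^i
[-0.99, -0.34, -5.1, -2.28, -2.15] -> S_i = Random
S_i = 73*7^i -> [73, 511, 3577, 25039, 175273]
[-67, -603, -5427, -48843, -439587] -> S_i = -67*9^i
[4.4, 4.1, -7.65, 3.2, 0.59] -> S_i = Random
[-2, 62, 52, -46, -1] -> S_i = Random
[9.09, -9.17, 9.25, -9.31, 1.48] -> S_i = Random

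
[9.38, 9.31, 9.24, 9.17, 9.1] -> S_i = 9.38 + -0.07*i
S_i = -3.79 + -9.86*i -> [-3.79, -13.65, -23.51, -33.37, -43.23]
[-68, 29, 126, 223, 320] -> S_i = -68 + 97*i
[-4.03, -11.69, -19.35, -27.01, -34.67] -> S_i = -4.03 + -7.66*i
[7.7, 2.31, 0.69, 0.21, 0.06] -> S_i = 7.70*0.30^i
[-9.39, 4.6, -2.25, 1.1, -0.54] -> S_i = -9.39*(-0.49)^i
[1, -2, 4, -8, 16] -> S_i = 1*-2^i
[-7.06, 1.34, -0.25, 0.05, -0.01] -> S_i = -7.06*(-0.19)^i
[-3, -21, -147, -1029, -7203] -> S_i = -3*7^i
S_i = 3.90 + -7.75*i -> [3.9, -3.85, -11.6, -19.35, -27.1]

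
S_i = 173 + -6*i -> [173, 167, 161, 155, 149]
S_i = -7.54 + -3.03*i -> [-7.54, -10.57, -13.6, -16.63, -19.66]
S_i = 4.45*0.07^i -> [4.45, 0.31, 0.02, 0.0, 0.0]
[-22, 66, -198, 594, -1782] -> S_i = -22*-3^i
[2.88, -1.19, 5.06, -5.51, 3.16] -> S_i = Random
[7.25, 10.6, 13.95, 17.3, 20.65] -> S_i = 7.25 + 3.35*i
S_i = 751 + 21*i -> [751, 772, 793, 814, 835]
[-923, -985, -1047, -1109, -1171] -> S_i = -923 + -62*i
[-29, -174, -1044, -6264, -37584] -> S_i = -29*6^i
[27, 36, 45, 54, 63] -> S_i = 27 + 9*i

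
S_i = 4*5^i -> [4, 20, 100, 500, 2500]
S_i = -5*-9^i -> [-5, 45, -405, 3645, -32805]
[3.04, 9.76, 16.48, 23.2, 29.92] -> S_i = 3.04 + 6.72*i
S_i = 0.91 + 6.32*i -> [0.91, 7.23, 13.55, 19.87, 26.19]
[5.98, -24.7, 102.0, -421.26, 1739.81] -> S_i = 5.98*(-4.13)^i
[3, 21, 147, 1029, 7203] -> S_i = 3*7^i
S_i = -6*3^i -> [-6, -18, -54, -162, -486]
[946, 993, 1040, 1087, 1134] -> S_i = 946 + 47*i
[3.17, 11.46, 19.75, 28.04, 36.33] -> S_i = 3.17 + 8.29*i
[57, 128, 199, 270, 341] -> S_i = 57 + 71*i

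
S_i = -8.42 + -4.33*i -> [-8.42, -12.75, -17.08, -21.41, -25.74]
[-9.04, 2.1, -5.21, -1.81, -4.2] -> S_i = Random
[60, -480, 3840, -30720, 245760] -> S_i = 60*-8^i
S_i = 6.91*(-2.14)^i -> [6.91, -14.79, 31.65, -67.72, 144.92]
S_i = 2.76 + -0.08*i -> [2.76, 2.68, 2.6, 2.52, 2.44]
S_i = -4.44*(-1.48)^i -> [-4.44, 6.57, -9.73, 14.39, -21.3]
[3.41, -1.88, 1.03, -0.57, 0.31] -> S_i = 3.41*(-0.55)^i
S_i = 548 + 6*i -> [548, 554, 560, 566, 572]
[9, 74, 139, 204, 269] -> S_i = 9 + 65*i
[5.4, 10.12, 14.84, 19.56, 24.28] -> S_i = 5.40 + 4.72*i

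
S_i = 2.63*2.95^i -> [2.63, 7.76, 22.89, 67.52, 199.18]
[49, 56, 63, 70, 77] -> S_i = 49 + 7*i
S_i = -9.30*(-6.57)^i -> [-9.3, 61.1, -401.43, 2637.42, -17327.84]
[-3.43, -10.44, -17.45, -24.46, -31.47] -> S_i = -3.43 + -7.01*i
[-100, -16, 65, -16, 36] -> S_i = Random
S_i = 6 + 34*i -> [6, 40, 74, 108, 142]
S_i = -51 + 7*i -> [-51, -44, -37, -30, -23]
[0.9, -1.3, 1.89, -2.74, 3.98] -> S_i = 0.90*(-1.45)^i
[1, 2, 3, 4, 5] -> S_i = 1 + 1*i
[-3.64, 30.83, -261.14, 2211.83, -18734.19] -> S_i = -3.64*(-8.47)^i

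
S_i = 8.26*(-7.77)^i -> [8.26, -64.18, 498.68, -3874.74, 30106.77]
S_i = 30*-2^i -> [30, -60, 120, -240, 480]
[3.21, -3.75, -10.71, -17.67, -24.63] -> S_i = 3.21 + -6.96*i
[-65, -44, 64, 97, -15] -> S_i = Random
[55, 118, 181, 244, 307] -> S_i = 55 + 63*i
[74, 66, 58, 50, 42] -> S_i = 74 + -8*i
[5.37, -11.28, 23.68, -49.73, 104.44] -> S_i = 5.37*(-2.10)^i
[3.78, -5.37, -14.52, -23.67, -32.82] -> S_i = 3.78 + -9.15*i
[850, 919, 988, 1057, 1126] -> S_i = 850 + 69*i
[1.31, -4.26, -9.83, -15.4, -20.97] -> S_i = 1.31 + -5.57*i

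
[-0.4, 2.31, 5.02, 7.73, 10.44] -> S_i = -0.40 + 2.71*i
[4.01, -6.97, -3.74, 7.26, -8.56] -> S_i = Random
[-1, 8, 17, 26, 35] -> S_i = -1 + 9*i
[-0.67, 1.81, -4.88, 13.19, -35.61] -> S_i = -0.67*(-2.70)^i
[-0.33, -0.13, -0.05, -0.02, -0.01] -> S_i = -0.33*0.39^i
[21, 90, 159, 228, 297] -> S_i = 21 + 69*i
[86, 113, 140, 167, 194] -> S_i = 86 + 27*i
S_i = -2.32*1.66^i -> [-2.32, -3.85, -6.39, -10.61, -17.62]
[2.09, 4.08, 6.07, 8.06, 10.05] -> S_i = 2.09 + 1.99*i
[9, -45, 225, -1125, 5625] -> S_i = 9*-5^i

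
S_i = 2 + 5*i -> [2, 7, 12, 17, 22]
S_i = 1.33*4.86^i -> [1.33, 6.46, 31.41, 152.67, 741.99]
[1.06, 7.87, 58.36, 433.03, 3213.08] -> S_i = 1.06*7.42^i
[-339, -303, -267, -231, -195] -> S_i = -339 + 36*i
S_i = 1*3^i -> [1, 3, 9, 27, 81]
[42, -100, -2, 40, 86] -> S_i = Random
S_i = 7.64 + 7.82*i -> [7.64, 15.46, 23.28, 31.1, 38.92]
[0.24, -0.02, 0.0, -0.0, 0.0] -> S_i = 0.24*(-0.08)^i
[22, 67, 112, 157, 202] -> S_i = 22 + 45*i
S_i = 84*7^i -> [84, 588, 4116, 28812, 201684]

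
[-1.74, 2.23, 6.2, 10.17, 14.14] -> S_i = -1.74 + 3.97*i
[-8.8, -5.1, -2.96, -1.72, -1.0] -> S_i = -8.80*0.58^i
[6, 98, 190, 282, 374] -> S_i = 6 + 92*i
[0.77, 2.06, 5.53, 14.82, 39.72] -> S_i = 0.77*2.68^i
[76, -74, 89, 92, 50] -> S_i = Random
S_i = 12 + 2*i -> [12, 14, 16, 18, 20]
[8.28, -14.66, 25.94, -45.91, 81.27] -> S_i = 8.28*(-1.77)^i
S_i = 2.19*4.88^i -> [2.19, 10.69, 52.15, 254.51, 1242.01]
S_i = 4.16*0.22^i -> [4.16, 0.92, 0.2, 0.04, 0.01]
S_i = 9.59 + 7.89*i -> [9.59, 17.48, 25.37, 33.26, 41.15]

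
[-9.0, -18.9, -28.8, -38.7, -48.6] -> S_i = -9.00 + -9.90*i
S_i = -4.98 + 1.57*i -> [-4.98, -3.41, -1.84, -0.27, 1.3]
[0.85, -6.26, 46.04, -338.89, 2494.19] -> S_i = 0.85*(-7.36)^i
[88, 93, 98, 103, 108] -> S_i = 88 + 5*i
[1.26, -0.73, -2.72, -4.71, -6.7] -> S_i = 1.26 + -1.99*i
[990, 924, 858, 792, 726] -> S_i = 990 + -66*i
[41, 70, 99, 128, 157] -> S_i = 41 + 29*i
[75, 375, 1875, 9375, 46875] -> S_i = 75*5^i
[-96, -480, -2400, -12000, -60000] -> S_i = -96*5^i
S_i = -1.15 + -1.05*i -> [-1.15, -2.2, -3.25, -4.3, -5.35]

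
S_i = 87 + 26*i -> [87, 113, 139, 165, 191]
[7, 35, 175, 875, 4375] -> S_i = 7*5^i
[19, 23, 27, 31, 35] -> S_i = 19 + 4*i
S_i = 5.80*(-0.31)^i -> [5.8, -1.8, 0.56, -0.17, 0.05]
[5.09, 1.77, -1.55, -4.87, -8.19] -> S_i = 5.09 + -3.32*i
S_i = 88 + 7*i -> [88, 95, 102, 109, 116]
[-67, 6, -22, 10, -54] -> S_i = Random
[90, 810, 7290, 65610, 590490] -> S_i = 90*9^i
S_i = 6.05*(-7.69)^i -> [6.05, -46.52, 357.77, -2751.28, 21157.32]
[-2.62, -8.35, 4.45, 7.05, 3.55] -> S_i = Random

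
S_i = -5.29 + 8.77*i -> [-5.29, 3.48, 12.25, 21.02, 29.79]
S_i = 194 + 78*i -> [194, 272, 350, 428, 506]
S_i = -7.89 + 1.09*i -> [-7.89, -6.8, -5.71, -4.62, -3.53]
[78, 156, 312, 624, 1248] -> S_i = 78*2^i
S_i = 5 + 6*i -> [5, 11, 17, 23, 29]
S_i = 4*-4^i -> [4, -16, 64, -256, 1024]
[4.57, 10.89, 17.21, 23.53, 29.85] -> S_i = 4.57 + 6.32*i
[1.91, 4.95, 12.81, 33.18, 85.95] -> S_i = 1.91*2.59^i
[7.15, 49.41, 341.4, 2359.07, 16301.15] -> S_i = 7.15*6.91^i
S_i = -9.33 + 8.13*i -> [-9.33, -1.2, 6.93, 15.06, 23.19]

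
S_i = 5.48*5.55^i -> [5.48, 30.41, 168.8, 936.83, 5199.39]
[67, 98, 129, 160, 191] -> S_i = 67 + 31*i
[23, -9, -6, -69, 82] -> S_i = Random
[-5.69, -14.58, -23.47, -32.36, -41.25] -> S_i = -5.69 + -8.89*i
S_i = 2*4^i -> [2, 8, 32, 128, 512]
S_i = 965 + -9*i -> [965, 956, 947, 938, 929]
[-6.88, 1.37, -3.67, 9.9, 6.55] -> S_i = Random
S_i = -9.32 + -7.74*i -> [-9.32, -17.06, -24.8, -32.54, -40.28]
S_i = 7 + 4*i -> [7, 11, 15, 19, 23]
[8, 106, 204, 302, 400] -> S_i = 8 + 98*i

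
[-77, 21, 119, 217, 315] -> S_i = -77 + 98*i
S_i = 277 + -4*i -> [277, 273, 269, 265, 261]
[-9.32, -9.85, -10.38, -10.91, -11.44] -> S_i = -9.32 + -0.53*i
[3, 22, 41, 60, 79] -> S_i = 3 + 19*i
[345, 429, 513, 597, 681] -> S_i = 345 + 84*i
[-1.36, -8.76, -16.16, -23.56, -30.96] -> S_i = -1.36 + -7.40*i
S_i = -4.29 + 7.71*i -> [-4.29, 3.42, 11.13, 18.84, 26.55]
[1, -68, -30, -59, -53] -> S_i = Random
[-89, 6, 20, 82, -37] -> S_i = Random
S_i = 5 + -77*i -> [5, -72, -149, -226, -303]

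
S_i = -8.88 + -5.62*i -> [-8.88, -14.5, -20.12, -25.74, -31.36]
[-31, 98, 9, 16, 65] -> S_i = Random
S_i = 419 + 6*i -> [419, 425, 431, 437, 443]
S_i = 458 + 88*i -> [458, 546, 634, 722, 810]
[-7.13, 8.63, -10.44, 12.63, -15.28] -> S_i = -7.13*(-1.21)^i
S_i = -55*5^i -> [-55, -275, -1375, -6875, -34375]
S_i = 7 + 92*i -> [7, 99, 191, 283, 375]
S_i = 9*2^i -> [9, 18, 36, 72, 144]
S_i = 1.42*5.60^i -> [1.42, 7.95, 44.53, 249.37, 1396.5]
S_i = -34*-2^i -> [-34, 68, -136, 272, -544]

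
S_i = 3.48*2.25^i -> [3.48, 7.83, 17.62, 39.64, 89.19]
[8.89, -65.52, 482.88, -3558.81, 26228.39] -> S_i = 8.89*(-7.37)^i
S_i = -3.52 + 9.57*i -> [-3.52, 6.05, 15.62, 25.19, 34.76]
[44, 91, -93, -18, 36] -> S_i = Random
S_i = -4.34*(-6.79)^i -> [-4.34, 29.47, -200.09, 1358.62, -9225.05]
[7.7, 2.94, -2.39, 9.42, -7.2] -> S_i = Random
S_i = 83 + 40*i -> [83, 123, 163, 203, 243]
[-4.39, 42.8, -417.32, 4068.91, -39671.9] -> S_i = -4.39*(-9.75)^i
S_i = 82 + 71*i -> [82, 153, 224, 295, 366]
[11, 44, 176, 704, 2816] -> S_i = 11*4^i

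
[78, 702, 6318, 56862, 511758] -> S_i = 78*9^i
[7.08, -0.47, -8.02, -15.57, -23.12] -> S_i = 7.08 + -7.55*i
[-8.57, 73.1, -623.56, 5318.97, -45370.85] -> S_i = -8.57*(-8.53)^i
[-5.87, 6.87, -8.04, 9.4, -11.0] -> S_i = -5.87*(-1.17)^i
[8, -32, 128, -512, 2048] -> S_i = 8*-4^i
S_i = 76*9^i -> [76, 684, 6156, 55404, 498636]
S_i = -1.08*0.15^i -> [-1.08, -0.16, -0.02, -0.0, -0.0]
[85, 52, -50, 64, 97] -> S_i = Random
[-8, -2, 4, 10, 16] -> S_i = -8 + 6*i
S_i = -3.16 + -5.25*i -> [-3.16, -8.41, -13.66, -18.91, -24.16]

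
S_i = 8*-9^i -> [8, -72, 648, -5832, 52488]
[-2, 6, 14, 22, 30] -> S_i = -2 + 8*i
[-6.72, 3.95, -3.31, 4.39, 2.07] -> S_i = Random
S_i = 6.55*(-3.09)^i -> [6.55, -20.24, 62.54, -193.25, 597.14]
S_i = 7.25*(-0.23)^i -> [7.25, -1.67, 0.38, -0.09, 0.02]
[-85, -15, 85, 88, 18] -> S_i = Random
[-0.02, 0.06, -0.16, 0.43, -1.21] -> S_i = -0.02*(-2.79)^i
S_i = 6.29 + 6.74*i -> [6.29, 13.03, 19.77, 26.51, 33.25]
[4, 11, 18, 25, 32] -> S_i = 4 + 7*i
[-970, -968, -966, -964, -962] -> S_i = -970 + 2*i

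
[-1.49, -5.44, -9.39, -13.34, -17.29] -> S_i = -1.49 + -3.95*i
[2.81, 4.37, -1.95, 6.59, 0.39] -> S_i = Random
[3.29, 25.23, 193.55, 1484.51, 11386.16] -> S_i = 3.29*7.67^i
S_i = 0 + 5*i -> [0, 5, 10, 15, 20]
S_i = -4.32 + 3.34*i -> [-4.32, -0.98, 2.36, 5.7, 9.04]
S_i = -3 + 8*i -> [-3, 5, 13, 21, 29]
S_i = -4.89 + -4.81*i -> [-4.89, -9.7, -14.51, -19.32, -24.13]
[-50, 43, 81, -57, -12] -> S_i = Random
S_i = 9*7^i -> [9, 63, 441, 3087, 21609]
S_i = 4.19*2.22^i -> [4.19, 9.3, 20.65, 45.84, 101.77]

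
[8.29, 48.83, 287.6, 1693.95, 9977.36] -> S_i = 8.29*5.89^i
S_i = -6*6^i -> [-6, -36, -216, -1296, -7776]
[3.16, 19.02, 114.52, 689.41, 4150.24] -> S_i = 3.16*6.02^i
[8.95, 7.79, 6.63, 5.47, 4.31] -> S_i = 8.95 + -1.16*i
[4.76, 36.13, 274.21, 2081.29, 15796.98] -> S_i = 4.76*7.59^i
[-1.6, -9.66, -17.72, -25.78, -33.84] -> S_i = -1.60 + -8.06*i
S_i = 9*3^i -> [9, 27, 81, 243, 729]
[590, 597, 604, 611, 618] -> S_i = 590 + 7*i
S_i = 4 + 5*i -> [4, 9, 14, 19, 24]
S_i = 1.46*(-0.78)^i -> [1.46, -1.14, 0.89, -0.69, 0.54]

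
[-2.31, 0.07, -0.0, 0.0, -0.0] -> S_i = -2.31*(-0.03)^i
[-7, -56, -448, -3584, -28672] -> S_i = -7*8^i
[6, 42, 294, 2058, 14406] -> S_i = 6*7^i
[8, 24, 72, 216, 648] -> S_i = 8*3^i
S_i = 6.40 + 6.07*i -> [6.4, 12.47, 18.54, 24.61, 30.68]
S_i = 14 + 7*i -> [14, 21, 28, 35, 42]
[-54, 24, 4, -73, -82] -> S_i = Random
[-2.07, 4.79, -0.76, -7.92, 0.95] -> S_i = Random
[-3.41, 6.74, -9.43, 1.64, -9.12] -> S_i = Random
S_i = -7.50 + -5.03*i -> [-7.5, -12.53, -17.56, -22.59, -27.62]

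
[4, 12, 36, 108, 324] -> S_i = 4*3^i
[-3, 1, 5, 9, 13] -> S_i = -3 + 4*i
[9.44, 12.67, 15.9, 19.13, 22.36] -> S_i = 9.44 + 3.23*i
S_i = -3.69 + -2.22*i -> [-3.69, -5.91, -8.13, -10.35, -12.57]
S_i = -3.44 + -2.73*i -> [-3.44, -6.17, -8.9, -11.63, -14.36]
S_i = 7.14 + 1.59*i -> [7.14, 8.73, 10.32, 11.91, 13.5]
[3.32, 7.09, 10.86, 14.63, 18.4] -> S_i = 3.32 + 3.77*i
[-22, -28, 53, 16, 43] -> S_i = Random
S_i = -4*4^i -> [-4, -16, -64, -256, -1024]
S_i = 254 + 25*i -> [254, 279, 304, 329, 354]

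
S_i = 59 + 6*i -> [59, 65, 71, 77, 83]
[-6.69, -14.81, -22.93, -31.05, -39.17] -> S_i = -6.69 + -8.12*i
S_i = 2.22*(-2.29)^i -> [2.22, -5.08, 11.64, -26.66, 61.05]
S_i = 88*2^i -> [88, 176, 352, 704, 1408]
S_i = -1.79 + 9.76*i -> [-1.79, 7.97, 17.73, 27.49, 37.25]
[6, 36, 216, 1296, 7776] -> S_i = 6*6^i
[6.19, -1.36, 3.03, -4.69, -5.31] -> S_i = Random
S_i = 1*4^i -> [1, 4, 16, 64, 256]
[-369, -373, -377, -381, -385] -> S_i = -369 + -4*i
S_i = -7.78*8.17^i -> [-7.78, -63.56, -519.31, -4242.73, -34663.13]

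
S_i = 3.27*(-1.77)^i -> [3.27, -5.79, 10.24, -18.13, 32.1]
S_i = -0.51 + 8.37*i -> [-0.51, 7.86, 16.23, 24.6, 32.97]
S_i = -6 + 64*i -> [-6, 58, 122, 186, 250]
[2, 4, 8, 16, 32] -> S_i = 2*2^i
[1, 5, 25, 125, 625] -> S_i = 1*5^i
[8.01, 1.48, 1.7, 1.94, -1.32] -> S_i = Random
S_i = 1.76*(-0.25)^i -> [1.76, -0.44, 0.11, -0.03, 0.01]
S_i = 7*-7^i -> [7, -49, 343, -2401, 16807]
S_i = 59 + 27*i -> [59, 86, 113, 140, 167]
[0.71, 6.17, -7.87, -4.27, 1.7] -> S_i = Random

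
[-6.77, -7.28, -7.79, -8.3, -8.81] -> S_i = -6.77 + -0.51*i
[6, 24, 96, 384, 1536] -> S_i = 6*4^i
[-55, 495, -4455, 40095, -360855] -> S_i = -55*-9^i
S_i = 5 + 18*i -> [5, 23, 41, 59, 77]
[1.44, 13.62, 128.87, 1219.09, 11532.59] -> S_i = 1.44*9.46^i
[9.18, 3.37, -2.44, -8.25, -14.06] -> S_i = 9.18 + -5.81*i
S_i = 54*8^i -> [54, 432, 3456, 27648, 221184]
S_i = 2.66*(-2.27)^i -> [2.66, -6.04, 13.71, -31.11, 70.63]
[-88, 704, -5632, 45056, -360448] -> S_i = -88*-8^i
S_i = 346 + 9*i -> [346, 355, 364, 373, 382]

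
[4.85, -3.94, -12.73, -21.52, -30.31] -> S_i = 4.85 + -8.79*i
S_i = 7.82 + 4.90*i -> [7.82, 12.72, 17.62, 22.52, 27.42]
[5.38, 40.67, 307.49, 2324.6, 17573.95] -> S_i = 5.38*7.56^i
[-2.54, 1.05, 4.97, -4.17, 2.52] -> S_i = Random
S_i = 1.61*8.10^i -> [1.61, 13.04, 105.63, 855.62, 6930.52]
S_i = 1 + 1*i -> [1, 2, 3, 4, 5]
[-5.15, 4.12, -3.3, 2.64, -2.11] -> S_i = -5.15*(-0.80)^i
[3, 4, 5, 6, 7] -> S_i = 3 + 1*i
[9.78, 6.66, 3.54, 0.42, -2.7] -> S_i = 9.78 + -3.12*i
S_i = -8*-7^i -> [-8, 56, -392, 2744, -19208]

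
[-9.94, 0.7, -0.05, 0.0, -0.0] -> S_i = -9.94*(-0.07)^i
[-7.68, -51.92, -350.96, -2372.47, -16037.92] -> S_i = -7.68*6.76^i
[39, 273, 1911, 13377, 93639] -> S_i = 39*7^i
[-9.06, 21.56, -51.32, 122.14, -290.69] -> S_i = -9.06*(-2.38)^i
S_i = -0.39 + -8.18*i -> [-0.39, -8.57, -16.75, -24.93, -33.11]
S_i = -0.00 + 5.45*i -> [0.0, 5.45, 10.9, 16.35, 21.8]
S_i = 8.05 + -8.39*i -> [8.05, -0.34, -8.73, -17.12, -25.51]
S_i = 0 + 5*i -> [0, 5, 10, 15, 20]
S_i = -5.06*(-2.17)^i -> [-5.06, 10.98, -23.83, 51.7, -112.2]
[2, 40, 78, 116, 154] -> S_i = 2 + 38*i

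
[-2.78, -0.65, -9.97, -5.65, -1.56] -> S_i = Random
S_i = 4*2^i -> [4, 8, 16, 32, 64]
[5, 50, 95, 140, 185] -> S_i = 5 + 45*i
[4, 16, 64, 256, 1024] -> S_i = 4*4^i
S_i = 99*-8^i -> [99, -792, 6336, -50688, 405504]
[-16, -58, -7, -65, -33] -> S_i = Random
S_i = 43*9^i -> [43, 387, 3483, 31347, 282123]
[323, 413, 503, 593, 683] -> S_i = 323 + 90*i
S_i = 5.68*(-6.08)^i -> [5.68, -34.53, 209.97, -1276.61, 7761.8]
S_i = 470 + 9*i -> [470, 479, 488, 497, 506]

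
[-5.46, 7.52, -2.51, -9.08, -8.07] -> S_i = Random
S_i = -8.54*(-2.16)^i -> [-8.54, 18.45, -39.84, 86.06, -185.9]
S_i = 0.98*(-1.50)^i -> [0.98, -1.47, 2.2, -3.31, 4.96]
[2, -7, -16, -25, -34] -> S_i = 2 + -9*i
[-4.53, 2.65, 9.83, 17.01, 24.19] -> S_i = -4.53 + 7.18*i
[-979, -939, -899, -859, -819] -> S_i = -979 + 40*i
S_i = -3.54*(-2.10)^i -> [-3.54, 7.43, -15.61, 32.78, -68.85]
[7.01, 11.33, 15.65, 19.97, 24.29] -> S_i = 7.01 + 4.32*i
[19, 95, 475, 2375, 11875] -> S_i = 19*5^i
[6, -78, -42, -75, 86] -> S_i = Random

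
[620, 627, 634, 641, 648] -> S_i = 620 + 7*i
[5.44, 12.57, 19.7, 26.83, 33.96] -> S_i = 5.44 + 7.13*i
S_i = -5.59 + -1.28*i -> [-5.59, -6.87, -8.15, -9.43, -10.71]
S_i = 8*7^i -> [8, 56, 392, 2744, 19208]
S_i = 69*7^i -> [69, 483, 3381, 23667, 165669]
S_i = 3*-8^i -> [3, -24, 192, -1536, 12288]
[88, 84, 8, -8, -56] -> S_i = Random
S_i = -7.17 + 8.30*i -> [-7.17, 1.13, 9.43, 17.73, 26.03]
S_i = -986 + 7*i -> [-986, -979, -972, -965, -958]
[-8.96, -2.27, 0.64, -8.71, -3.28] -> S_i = Random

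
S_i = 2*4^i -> [2, 8, 32, 128, 512]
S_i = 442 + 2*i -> [442, 444, 446, 448, 450]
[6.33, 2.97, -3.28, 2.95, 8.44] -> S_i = Random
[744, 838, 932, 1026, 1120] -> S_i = 744 + 94*i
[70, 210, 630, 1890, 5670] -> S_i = 70*3^i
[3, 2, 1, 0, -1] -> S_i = 3 + -1*i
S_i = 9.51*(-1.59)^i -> [9.51, -15.12, 24.04, -38.23, 60.78]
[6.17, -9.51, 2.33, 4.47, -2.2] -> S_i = Random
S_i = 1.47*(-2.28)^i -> [1.47, -3.35, 7.64, -17.42, 39.72]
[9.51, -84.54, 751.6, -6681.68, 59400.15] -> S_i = 9.51*(-8.89)^i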